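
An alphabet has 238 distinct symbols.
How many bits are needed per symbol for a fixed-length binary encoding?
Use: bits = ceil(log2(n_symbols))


log2(238) = 7.8948
Bracket: 2^7 = 128 < 238 <= 2^8 = 256
So ceil(log2(238)) = 8

bits = ceil(log2(238)) = ceil(7.8948) = 8 bits


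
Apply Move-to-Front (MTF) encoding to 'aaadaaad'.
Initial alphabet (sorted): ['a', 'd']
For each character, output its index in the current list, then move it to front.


MTF encoding:
'a': index 0 in ['a', 'd'] -> ['a', 'd']
'a': index 0 in ['a', 'd'] -> ['a', 'd']
'a': index 0 in ['a', 'd'] -> ['a', 'd']
'd': index 1 in ['a', 'd'] -> ['d', 'a']
'a': index 1 in ['d', 'a'] -> ['a', 'd']
'a': index 0 in ['a', 'd'] -> ['a', 'd']
'a': index 0 in ['a', 'd'] -> ['a', 'd']
'd': index 1 in ['a', 'd'] -> ['d', 'a']


Output: [0, 0, 0, 1, 1, 0, 0, 1]


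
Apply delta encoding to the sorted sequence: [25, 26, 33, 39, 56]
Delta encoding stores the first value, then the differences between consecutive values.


First value: 25
Deltas:
  26 - 25 = 1
  33 - 26 = 7
  39 - 33 = 6
  56 - 39 = 17


Delta encoded: [25, 1, 7, 6, 17]


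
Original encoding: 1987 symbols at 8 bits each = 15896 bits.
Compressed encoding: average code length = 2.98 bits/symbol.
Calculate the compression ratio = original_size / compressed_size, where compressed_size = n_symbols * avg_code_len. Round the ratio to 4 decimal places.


original_size = n_symbols * orig_bits = 1987 * 8 = 15896 bits
compressed_size = n_symbols * avg_code_len = 1987 * 2.98 = 5921.26 bits
ratio = original_size / compressed_size = 15896 / 5921.26 = 2.6846

Compression ratio = 2.6846


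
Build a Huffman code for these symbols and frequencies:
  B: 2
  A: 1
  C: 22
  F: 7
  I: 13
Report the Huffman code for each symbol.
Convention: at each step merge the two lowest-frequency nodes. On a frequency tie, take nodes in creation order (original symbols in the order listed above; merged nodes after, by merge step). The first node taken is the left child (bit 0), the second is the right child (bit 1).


Huffman tree construction:
Step 1: Merge A(1) + B(2) = 3
Step 2: Merge (A+B)(3) + F(7) = 10
Step 3: Merge ((A+B)+F)(10) + I(13) = 23
Step 4: Merge C(22) + (((A+B)+F)+I)(23) = 45
Read each symbol's code off the tree from the root (left child = 0, right child = 1).

Codes:
  B: 1001 (length 4)
  A: 1000 (length 4)
  C: 0 (length 1)
  F: 101 (length 3)
  I: 11 (length 2)
Average code length: 81/45 = 1.8000 bits/symbol


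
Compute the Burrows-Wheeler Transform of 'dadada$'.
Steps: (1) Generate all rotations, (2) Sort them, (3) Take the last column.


Rotations (sorted):
  0: $dadada -> last char: a
  1: a$dadad -> last char: d
  2: ada$dad -> last char: d
  3: adada$d -> last char: d
  4: da$dada -> last char: a
  5: dada$da -> last char: a
  6: dadada$ -> last char: $


BWT = adddaa$


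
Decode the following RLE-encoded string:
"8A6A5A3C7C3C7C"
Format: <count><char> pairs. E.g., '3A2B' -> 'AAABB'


Expanding each <count><char> pair:
  8A -> 'AAAAAAAA'
  6A -> 'AAAAAA'
  5A -> 'AAAAA'
  3C -> 'CCC'
  7C -> 'CCCCCCC'
  3C -> 'CCC'
  7C -> 'CCCCCCC'

Decoded = AAAAAAAAAAAAAAAAAAACCCCCCCCCCCCCCCCCCCC


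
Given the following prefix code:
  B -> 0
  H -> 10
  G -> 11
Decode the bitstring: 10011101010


Decoding step by step:
Bits 10 -> H
Bits 0 -> B
Bits 11 -> G
Bits 10 -> H
Bits 10 -> H
Bits 10 -> H


Decoded message: HBGHHH


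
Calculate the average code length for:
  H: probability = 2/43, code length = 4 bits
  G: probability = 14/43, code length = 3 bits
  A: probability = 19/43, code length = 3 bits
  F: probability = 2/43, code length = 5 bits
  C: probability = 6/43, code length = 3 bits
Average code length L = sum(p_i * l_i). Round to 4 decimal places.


Weighted contributions p_i * l_i:
  H: (2/43) * 4 = 8/43
  G: (14/43) * 3 = 42/43
  A: (19/43) * 3 = 57/43
  F: (2/43) * 5 = 10/43
  C: (6/43) * 3 = 18/43
Sum = (8 + 42 + 57 + 10 + 18)/43 = 135/43

L = 135/43 = 3.1395 bits/symbol


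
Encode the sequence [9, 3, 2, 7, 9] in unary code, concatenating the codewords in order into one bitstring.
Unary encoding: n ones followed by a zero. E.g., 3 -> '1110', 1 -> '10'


Encode each number as n ones followed by a terminating 0:
  9 -> 1111111110 (10 bits)
  3 -> 1110 (4 bits)
  2 -> 110 (3 bits)
  7 -> 11111110 (8 bits)
  9 -> 1111111110 (10 bits)
Total length = 10 + 4 + 3 + 8 + 10 = 35 bits.

Unary([9, 3, 2, 7, 9]) = 11111111101110110111111101111111110 (35 bits)


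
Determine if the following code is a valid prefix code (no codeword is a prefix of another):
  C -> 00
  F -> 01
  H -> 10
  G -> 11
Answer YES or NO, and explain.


Checking each pair (does one codeword prefix another?):
  C='00' vs F='01': no prefix
  C='00' vs H='10': no prefix
  C='00' vs G='11': no prefix
  F='01' vs C='00': no prefix
  F='01' vs H='10': no prefix
  F='01' vs G='11': no prefix
  H='10' vs C='00': no prefix
  H='10' vs F='01': no prefix
  H='10' vs G='11': no prefix
  G='11' vs C='00': no prefix
  G='11' vs F='01': no prefix
  G='11' vs H='10': no prefix
No violation found over all pairs.

YES -- this is a valid prefix code. No codeword is a prefix of any other codeword.


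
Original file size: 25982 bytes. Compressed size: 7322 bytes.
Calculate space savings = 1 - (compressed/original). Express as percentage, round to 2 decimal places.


ratio = compressed/original = 7322/25982 = 0.28181
savings = 1 - ratio = 1 - 0.28181 = 0.71819
as a percentage: 0.71819 * 100 = 71.82%

Space savings = 1 - 7322/25982 = 71.82%


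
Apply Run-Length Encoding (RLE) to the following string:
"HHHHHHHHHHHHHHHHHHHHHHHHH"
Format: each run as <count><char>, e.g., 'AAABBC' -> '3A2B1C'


Scanning runs left to right:
  i=0: run of 'H' x 25 -> '25H'

RLE = 25H


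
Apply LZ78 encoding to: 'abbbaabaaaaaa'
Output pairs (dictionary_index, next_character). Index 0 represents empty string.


LZ78 encoding steps:
Dictionary: {0: ''}
Step 1: w='' (idx 0), next='a' -> output (0, 'a'), add 'a' as idx 1
Step 2: w='' (idx 0), next='b' -> output (0, 'b'), add 'b' as idx 2
Step 3: w='b' (idx 2), next='b' -> output (2, 'b'), add 'bb' as idx 3
Step 4: w='a' (idx 1), next='a' -> output (1, 'a'), add 'aa' as idx 4
Step 5: w='b' (idx 2), next='a' -> output (2, 'a'), add 'ba' as idx 5
Step 6: w='aa' (idx 4), next='a' -> output (4, 'a'), add 'aaa' as idx 6
Step 7: w='aa' (idx 4), end of input -> output (4, '')


Encoded: [(0, 'a'), (0, 'b'), (2, 'b'), (1, 'a'), (2, 'a'), (4, 'a'), (4, '')]


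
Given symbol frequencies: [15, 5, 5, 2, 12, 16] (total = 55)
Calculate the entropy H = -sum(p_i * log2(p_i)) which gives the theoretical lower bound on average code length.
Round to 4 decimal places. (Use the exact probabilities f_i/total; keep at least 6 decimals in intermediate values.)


Per-symbol terms -p_i * log2(p_i) with p_i = f_i/55:
  p = 15/55 = 0.272727: log2(p) = -1.874469, -p*log2(p) = 0.511219
  p = 5/55 = 0.090909: log2(p) = -3.459432, -p*log2(p) = 0.314494
  p = 5/55 = 0.090909: log2(p) = -3.459432, -p*log2(p) = 0.314494
  p = 2/55 = 0.036364: log2(p) = -4.781360, -p*log2(p) = 0.173868
  p = 12/55 = 0.218182: log2(p) = -2.196397, -p*log2(p) = 0.479214
  p = 16/55 = 0.290909: log2(p) = -1.781360, -p*log2(p) = 0.518214
H = 0.511219 + 0.314494 + 0.314494 + 0.173868 + 0.479214 + 0.518214 = 2.311503

H = 2.3115 bits/symbol


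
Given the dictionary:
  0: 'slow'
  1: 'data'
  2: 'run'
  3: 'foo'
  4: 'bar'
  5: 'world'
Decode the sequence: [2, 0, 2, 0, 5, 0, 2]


Look up each index in the dictionary:
  2 -> 'run'
  0 -> 'slow'
  2 -> 'run'
  0 -> 'slow'
  5 -> 'world'
  0 -> 'slow'
  2 -> 'run'

Decoded: "run slow run slow world slow run"


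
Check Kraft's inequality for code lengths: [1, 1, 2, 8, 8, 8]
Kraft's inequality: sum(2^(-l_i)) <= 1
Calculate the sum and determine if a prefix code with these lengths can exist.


Sum = 2^(-1) + 2^(-1) + 2^(-2) + 2^(-8) + 2^(-8) + 2^(-8)
    = 0.5 + 0.5 + 0.25 + 0.00390625 + 0.00390625 + 0.00390625
    = 323/256 = 1.26171875
Since 1.26171875 > 1, Kraft's inequality is NOT satisfied.
A prefix code with these lengths CANNOT exist.

Kraft sum = 1.26171875. Not satisfied.


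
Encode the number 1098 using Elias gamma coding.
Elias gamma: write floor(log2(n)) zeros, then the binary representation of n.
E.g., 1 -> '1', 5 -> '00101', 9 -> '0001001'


num_bits = floor(log2(1098)) + 1 = 11
leading_zeros = num_bits - 1 = 10
binary(1098) = 10001001010

Elias gamma(1098) = '0000000000' + '10001001010' = 000000000010001001010 (21 bits)


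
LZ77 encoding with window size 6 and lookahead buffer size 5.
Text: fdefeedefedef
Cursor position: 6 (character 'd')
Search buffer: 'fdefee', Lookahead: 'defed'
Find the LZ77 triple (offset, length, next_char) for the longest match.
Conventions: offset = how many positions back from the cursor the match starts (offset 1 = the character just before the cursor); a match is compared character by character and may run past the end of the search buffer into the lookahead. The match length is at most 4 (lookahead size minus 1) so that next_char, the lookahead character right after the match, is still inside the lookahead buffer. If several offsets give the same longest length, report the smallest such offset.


Try each offset into the search buffer:
  offset=1 (pos 5, char 'e'): match length 0
  offset=2 (pos 4, char 'e'): match length 0
  offset=3 (pos 3, char 'f'): match length 0
  offset=4 (pos 2, char 'e'): match length 0
  offset=5 (pos 1, char 'd'): match length 4
  offset=6 (pos 0, char 'f'): match length 0
Longest match has length 4 at offset 5.
next_char = character at position 6 + 4 = 10 -> 'd'

Best match: offset=5, length=4 (matching 'defe' starting at position 1)
LZ77 triple: (5, 4, 'd')


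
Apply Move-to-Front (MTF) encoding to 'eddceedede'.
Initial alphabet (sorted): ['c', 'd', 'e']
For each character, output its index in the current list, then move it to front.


MTF encoding:
'e': index 2 in ['c', 'd', 'e'] -> ['e', 'c', 'd']
'd': index 2 in ['e', 'c', 'd'] -> ['d', 'e', 'c']
'd': index 0 in ['d', 'e', 'c'] -> ['d', 'e', 'c']
'c': index 2 in ['d', 'e', 'c'] -> ['c', 'd', 'e']
'e': index 2 in ['c', 'd', 'e'] -> ['e', 'c', 'd']
'e': index 0 in ['e', 'c', 'd'] -> ['e', 'c', 'd']
'd': index 2 in ['e', 'c', 'd'] -> ['d', 'e', 'c']
'e': index 1 in ['d', 'e', 'c'] -> ['e', 'd', 'c']
'd': index 1 in ['e', 'd', 'c'] -> ['d', 'e', 'c']
'e': index 1 in ['d', 'e', 'c'] -> ['e', 'd', 'c']


Output: [2, 2, 0, 2, 2, 0, 2, 1, 1, 1]


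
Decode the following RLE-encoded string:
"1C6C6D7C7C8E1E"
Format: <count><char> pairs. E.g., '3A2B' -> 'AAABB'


Expanding each <count><char> pair:
  1C -> 'C'
  6C -> 'CCCCCC'
  6D -> 'DDDDDD'
  7C -> 'CCCCCCC'
  7C -> 'CCCCCCC'
  8E -> 'EEEEEEEE'
  1E -> 'E'

Decoded = CCCCCCCDDDDDDCCCCCCCCCCCCCCEEEEEEEEE


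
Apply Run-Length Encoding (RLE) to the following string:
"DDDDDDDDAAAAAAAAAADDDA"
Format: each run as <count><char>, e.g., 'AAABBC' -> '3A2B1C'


Scanning runs left to right:
  i=0: run of 'D' x 8 -> '8D'
  i=8: run of 'A' x 10 -> '10A'
  i=18: run of 'D' x 3 -> '3D'
  i=21: run of 'A' x 1 -> '1A'

RLE = 8D10A3D1A


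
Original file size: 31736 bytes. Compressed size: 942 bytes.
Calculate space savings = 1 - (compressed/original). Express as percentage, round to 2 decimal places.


ratio = compressed/original = 942/31736 = 0.029682
savings = 1 - ratio = 1 - 0.029682 = 0.970318
as a percentage: 0.970318 * 100 = 97.03%

Space savings = 1 - 942/31736 = 97.03%


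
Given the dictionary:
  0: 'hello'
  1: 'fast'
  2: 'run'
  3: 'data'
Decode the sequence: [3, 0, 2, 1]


Look up each index in the dictionary:
  3 -> 'data'
  0 -> 'hello'
  2 -> 'run'
  1 -> 'fast'

Decoded: "data hello run fast"


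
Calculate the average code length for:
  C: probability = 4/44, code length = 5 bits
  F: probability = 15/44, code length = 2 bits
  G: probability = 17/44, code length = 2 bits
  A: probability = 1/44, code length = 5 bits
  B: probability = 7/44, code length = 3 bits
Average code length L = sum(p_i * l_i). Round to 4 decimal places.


Weighted contributions p_i * l_i:
  C: (4/44) * 5 = 20/44
  F: (15/44) * 2 = 30/44
  G: (17/44) * 2 = 34/44
  A: (1/44) * 5 = 5/44
  B: (7/44) * 3 = 21/44
Sum = (20 + 30 + 34 + 5 + 21)/44 = 110/44

L = 110/44 = 2.5000 bits/symbol


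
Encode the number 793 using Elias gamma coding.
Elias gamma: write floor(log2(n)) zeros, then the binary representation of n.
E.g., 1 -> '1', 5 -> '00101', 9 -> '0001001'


num_bits = floor(log2(793)) + 1 = 10
leading_zeros = num_bits - 1 = 9
binary(793) = 1100011001

Elias gamma(793) = '000000000' + '1100011001' = 0000000001100011001 (19 bits)


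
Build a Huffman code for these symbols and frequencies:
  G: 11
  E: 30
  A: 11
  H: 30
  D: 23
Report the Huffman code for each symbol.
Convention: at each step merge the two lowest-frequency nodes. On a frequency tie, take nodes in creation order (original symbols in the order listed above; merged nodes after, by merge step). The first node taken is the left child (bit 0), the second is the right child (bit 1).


Huffman tree construction:
Step 1: Merge G(11) + A(11) = 22
Step 2: Merge (G+A)(22) + D(23) = 45
Step 3: Merge E(30) + H(30) = 60
Step 4: Merge ((G+A)+D)(45) + (E+H)(60) = 105
Read each symbol's code off the tree from the root (left child = 0, right child = 1).

Codes:
  G: 000 (length 3)
  E: 10 (length 2)
  A: 001 (length 3)
  H: 11 (length 2)
  D: 01 (length 2)
Average code length: 232/105 = 2.2095 bits/symbol


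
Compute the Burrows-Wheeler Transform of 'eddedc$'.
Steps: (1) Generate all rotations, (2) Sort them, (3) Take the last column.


Rotations (sorted):
  0: $eddedc -> last char: c
  1: c$edded -> last char: d
  2: dc$edde -> last char: e
  3: ddedc$e -> last char: e
  4: dedc$ed -> last char: d
  5: edc$edd -> last char: d
  6: eddedc$ -> last char: $


BWT = cdeedd$


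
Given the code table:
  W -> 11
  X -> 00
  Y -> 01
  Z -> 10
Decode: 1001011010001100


Decoding:
10 -> Z
01 -> Y
01 -> Y
10 -> Z
10 -> Z
00 -> X
11 -> W
00 -> X


Result: ZYYZZXWX


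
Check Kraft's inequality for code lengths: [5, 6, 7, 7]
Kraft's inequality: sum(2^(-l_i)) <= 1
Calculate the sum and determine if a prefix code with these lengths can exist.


Sum = 2^(-5) + 2^(-6) + 2^(-7) + 2^(-7)
    = 0.03125 + 0.015625 + 0.0078125 + 0.0078125
    = 8/128 = 0.0625
Since 0.0625 <= 1, Kraft's inequality IS satisfied.
A prefix code with these lengths CAN exist.

Kraft sum = 0.0625. Satisfied.


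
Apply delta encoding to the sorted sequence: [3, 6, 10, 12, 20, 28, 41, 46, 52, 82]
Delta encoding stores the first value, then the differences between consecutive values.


First value: 3
Deltas:
  6 - 3 = 3
  10 - 6 = 4
  12 - 10 = 2
  20 - 12 = 8
  28 - 20 = 8
  41 - 28 = 13
  46 - 41 = 5
  52 - 46 = 6
  82 - 52 = 30


Delta encoded: [3, 3, 4, 2, 8, 8, 13, 5, 6, 30]


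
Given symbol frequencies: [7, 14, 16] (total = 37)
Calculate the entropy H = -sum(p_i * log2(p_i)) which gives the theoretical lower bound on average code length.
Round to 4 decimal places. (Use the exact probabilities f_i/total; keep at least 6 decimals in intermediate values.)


Per-symbol terms -p_i * log2(p_i) with p_i = f_i/37:
  p = 7/37 = 0.189189: log2(p) = -2.402098, -p*log2(p) = 0.454451
  p = 14/37 = 0.378378: log2(p) = -1.402098, -p*log2(p) = 0.530524
  p = 16/37 = 0.432432: log2(p) = -1.209453, -p*log2(p) = 0.523007
H = 0.454451 + 0.530524 + 0.523007 = 1.507982

H = 1.508 bits/symbol


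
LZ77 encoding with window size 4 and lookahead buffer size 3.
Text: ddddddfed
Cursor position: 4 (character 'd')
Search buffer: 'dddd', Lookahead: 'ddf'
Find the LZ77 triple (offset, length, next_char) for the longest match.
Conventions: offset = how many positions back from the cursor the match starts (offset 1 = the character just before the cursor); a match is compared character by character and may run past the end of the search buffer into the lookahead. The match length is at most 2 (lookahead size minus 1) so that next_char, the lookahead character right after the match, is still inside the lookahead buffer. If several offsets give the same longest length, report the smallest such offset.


Try each offset into the search buffer:
  offset=1 (pos 3, char 'd'): match length 2
  offset=2 (pos 2, char 'd'): match length 2
  offset=3 (pos 1, char 'd'): match length 2
  offset=4 (pos 0, char 'd'): match length 2
Longest match has length 2, found at offsets 1, 2, 3, 4; take the smallest, offset 1.
next_char = character at position 4 + 2 = 6 -> 'f'

Best match: offset=1, length=2 (matching 'dd' starting at position 3)
LZ77 triple: (1, 2, 'f')


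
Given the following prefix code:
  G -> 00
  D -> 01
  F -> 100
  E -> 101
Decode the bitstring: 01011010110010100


Decoding step by step:
Bits 01 -> D
Bits 01 -> D
Bits 101 -> E
Bits 01 -> D
Bits 100 -> F
Bits 101 -> E
Bits 00 -> G


Decoded message: DDEDFEG


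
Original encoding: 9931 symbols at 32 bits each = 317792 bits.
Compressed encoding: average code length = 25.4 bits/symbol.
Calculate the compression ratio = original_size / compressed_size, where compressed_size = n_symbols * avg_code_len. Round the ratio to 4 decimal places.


original_size = n_symbols * orig_bits = 9931 * 32 = 317792 bits
compressed_size = n_symbols * avg_code_len = 9931 * 25.4 = 252247.4 bits
ratio = original_size / compressed_size = 317792 / 252247.4 = 1.2598

Compression ratio = 1.2598


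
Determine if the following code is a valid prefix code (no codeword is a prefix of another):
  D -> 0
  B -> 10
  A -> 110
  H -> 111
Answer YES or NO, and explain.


Checking each pair (does one codeword prefix another?):
  D='0' vs B='10': no prefix
  D='0' vs A='110': no prefix
  D='0' vs H='111': no prefix
  B='10' vs D='0': no prefix
  B='10' vs A='110': no prefix
  B='10' vs H='111': no prefix
  A='110' vs D='0': no prefix
  A='110' vs B='10': no prefix
  A='110' vs H='111': no prefix
  H='111' vs D='0': no prefix
  H='111' vs B='10': no prefix
  H='111' vs A='110': no prefix
No violation found over all pairs.

YES -- this is a valid prefix code. No codeword is a prefix of any other codeword.


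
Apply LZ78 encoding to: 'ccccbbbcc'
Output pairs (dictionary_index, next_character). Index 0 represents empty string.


LZ78 encoding steps:
Dictionary: {0: ''}
Step 1: w='' (idx 0), next='c' -> output (0, 'c'), add 'c' as idx 1
Step 2: w='c' (idx 1), next='c' -> output (1, 'c'), add 'cc' as idx 2
Step 3: w='c' (idx 1), next='b' -> output (1, 'b'), add 'cb' as idx 3
Step 4: w='' (idx 0), next='b' -> output (0, 'b'), add 'b' as idx 4
Step 5: w='b' (idx 4), next='c' -> output (4, 'c'), add 'bc' as idx 5
Step 6: w='c' (idx 1), end of input -> output (1, '')


Encoded: [(0, 'c'), (1, 'c'), (1, 'b'), (0, 'b'), (4, 'c'), (1, '')]


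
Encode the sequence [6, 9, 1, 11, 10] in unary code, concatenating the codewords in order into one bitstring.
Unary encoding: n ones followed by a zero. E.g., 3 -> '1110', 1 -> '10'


Encode each number as n ones followed by a terminating 0:
  6 -> 1111110 (7 bits)
  9 -> 1111111110 (10 bits)
  1 -> 10 (2 bits)
  11 -> 111111111110 (12 bits)
  10 -> 11111111110 (11 bits)
Total length = 7 + 10 + 2 + 12 + 11 = 42 bits.

Unary([6, 9, 1, 11, 10]) = 111111011111111101011111111111011111111110 (42 bits)


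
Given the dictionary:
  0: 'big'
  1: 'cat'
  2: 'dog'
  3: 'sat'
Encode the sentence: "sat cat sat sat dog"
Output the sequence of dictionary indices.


Look up each word in the dictionary:
  'sat' -> 3
  'cat' -> 1
  'sat' -> 3
  'sat' -> 3
  'dog' -> 2

Encoded: [3, 1, 3, 3, 2]


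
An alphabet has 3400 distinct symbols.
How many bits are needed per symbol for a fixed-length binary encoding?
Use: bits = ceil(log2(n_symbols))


log2(3400) = 11.7313
Bracket: 2^11 = 2048 < 3400 <= 2^12 = 4096
So ceil(log2(3400)) = 12

bits = ceil(log2(3400)) = ceil(11.7313) = 12 bits


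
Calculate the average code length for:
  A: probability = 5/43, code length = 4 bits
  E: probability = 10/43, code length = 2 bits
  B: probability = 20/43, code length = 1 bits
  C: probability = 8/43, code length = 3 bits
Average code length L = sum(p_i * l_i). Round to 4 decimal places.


Weighted contributions p_i * l_i:
  A: (5/43) * 4 = 20/43
  E: (10/43) * 2 = 20/43
  B: (20/43) * 1 = 20/43
  C: (8/43) * 3 = 24/43
Sum = (20 + 20 + 20 + 24)/43 = 84/43

L = 84/43 = 1.9535 bits/symbol


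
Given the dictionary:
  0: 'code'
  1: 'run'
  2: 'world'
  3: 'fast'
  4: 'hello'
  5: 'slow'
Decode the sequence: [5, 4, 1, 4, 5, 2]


Look up each index in the dictionary:
  5 -> 'slow'
  4 -> 'hello'
  1 -> 'run'
  4 -> 'hello'
  5 -> 'slow'
  2 -> 'world'

Decoded: "slow hello run hello slow world"


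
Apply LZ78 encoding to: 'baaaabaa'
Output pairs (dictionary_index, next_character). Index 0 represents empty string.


LZ78 encoding steps:
Dictionary: {0: ''}
Step 1: w='' (idx 0), next='b' -> output (0, 'b'), add 'b' as idx 1
Step 2: w='' (idx 0), next='a' -> output (0, 'a'), add 'a' as idx 2
Step 3: w='a' (idx 2), next='a' -> output (2, 'a'), add 'aa' as idx 3
Step 4: w='a' (idx 2), next='b' -> output (2, 'b'), add 'ab' as idx 4
Step 5: w='aa' (idx 3), end of input -> output (3, '')


Encoded: [(0, 'b'), (0, 'a'), (2, 'a'), (2, 'b'), (3, '')]


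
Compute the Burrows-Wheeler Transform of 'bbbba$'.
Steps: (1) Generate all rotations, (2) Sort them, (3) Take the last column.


Rotations (sorted):
  0: $bbbba -> last char: a
  1: a$bbbb -> last char: b
  2: ba$bbb -> last char: b
  3: bba$bb -> last char: b
  4: bbba$b -> last char: b
  5: bbbba$ -> last char: $


BWT = abbbb$


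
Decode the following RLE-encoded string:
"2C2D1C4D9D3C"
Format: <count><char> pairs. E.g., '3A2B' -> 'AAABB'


Expanding each <count><char> pair:
  2C -> 'CC'
  2D -> 'DD'
  1C -> 'C'
  4D -> 'DDDD'
  9D -> 'DDDDDDDDD'
  3C -> 'CCC'

Decoded = CCDDCDDDDDDDDDDDDDCCC


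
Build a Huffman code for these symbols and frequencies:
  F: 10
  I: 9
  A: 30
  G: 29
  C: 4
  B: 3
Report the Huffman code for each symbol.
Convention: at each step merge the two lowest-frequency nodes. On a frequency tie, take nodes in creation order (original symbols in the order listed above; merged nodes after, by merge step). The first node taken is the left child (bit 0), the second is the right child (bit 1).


Huffman tree construction:
Step 1: Merge B(3) + C(4) = 7
Step 2: Merge (B+C)(7) + I(9) = 16
Step 3: Merge F(10) + ((B+C)+I)(16) = 26
Step 4: Merge (F+((B+C)+I))(26) + G(29) = 55
Step 5: Merge A(30) + ((F+((B+C)+I))+G)(55) = 85
Read each symbol's code off the tree from the root (left child = 0, right child = 1).

Codes:
  F: 100 (length 3)
  I: 1011 (length 4)
  A: 0 (length 1)
  G: 11 (length 2)
  C: 10101 (length 5)
  B: 10100 (length 5)
Average code length: 189/85 = 2.2235 bits/symbol


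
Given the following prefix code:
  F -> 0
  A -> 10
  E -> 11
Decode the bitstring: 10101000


Decoding step by step:
Bits 10 -> A
Bits 10 -> A
Bits 10 -> A
Bits 0 -> F
Bits 0 -> F


Decoded message: AAAFF


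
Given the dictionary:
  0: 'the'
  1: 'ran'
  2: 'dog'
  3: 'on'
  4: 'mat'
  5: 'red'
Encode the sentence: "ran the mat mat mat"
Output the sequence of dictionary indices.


Look up each word in the dictionary:
  'ran' -> 1
  'the' -> 0
  'mat' -> 4
  'mat' -> 4
  'mat' -> 4

Encoded: [1, 0, 4, 4, 4]


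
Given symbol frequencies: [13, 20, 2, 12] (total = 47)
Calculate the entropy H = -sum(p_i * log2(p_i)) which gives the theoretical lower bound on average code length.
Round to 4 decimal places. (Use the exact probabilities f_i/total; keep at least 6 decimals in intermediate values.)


Per-symbol terms -p_i * log2(p_i) with p_i = f_i/47:
  p = 13/47 = 0.276596: log2(p) = -1.854149, -p*log2(p) = 0.512850
  p = 20/47 = 0.425532: log2(p) = -1.232661, -p*log2(p) = 0.524536
  p = 2/47 = 0.042553: log2(p) = -4.554589, -p*log2(p) = 0.193812
  p = 12/47 = 0.255319: log2(p) = -1.969626, -p*log2(p) = 0.502883
H = 0.512850 + 0.524536 + 0.193812 + 0.502883 = 1.734081

H = 1.7341 bits/symbol


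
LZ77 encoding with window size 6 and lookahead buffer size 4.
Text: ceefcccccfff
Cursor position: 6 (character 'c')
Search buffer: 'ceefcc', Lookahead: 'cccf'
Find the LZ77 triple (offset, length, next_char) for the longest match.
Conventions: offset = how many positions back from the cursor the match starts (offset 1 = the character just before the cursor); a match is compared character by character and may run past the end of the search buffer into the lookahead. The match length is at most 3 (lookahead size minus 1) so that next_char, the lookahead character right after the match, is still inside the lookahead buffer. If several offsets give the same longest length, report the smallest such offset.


Try each offset into the search buffer:
  offset=1 (pos 5, char 'c'): match length 3
  offset=2 (pos 4, char 'c'): match length 3
  offset=3 (pos 3, char 'f'): match length 0
  offset=4 (pos 2, char 'e'): match length 0
  offset=5 (pos 1, char 'e'): match length 0
  offset=6 (pos 0, char 'c'): match length 1
Longest match has length 3, found at offsets 1, 2; take the smallest, offset 1.
next_char = character at position 6 + 3 = 9 -> 'f'

Best match: offset=1, length=3 (matching 'ccc' starting at position 5)
LZ77 triple: (1, 3, 'f')


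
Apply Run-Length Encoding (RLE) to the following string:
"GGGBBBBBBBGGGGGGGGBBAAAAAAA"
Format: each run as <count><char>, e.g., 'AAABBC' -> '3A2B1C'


Scanning runs left to right:
  i=0: run of 'G' x 3 -> '3G'
  i=3: run of 'B' x 7 -> '7B'
  i=10: run of 'G' x 8 -> '8G'
  i=18: run of 'B' x 2 -> '2B'
  i=20: run of 'A' x 7 -> '7A'

RLE = 3G7B8G2B7A


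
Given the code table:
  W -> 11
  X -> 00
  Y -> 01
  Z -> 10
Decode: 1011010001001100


Decoding:
10 -> Z
11 -> W
01 -> Y
00 -> X
01 -> Y
00 -> X
11 -> W
00 -> X


Result: ZWYXYXWX


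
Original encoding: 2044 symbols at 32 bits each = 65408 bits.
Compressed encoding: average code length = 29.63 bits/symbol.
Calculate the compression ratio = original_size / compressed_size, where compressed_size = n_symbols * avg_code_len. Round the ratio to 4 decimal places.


original_size = n_symbols * orig_bits = 2044 * 32 = 65408 bits
compressed_size = n_symbols * avg_code_len = 2044 * 29.63 = 60563.72 bits
ratio = original_size / compressed_size = 65408 / 60563.72 = 1.08

Compression ratio = 1.08


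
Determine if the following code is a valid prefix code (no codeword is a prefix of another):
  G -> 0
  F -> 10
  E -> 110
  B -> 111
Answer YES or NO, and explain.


Checking each pair (does one codeword prefix another?):
  G='0' vs F='10': no prefix
  G='0' vs E='110': no prefix
  G='0' vs B='111': no prefix
  F='10' vs G='0': no prefix
  F='10' vs E='110': no prefix
  F='10' vs B='111': no prefix
  E='110' vs G='0': no prefix
  E='110' vs F='10': no prefix
  E='110' vs B='111': no prefix
  B='111' vs G='0': no prefix
  B='111' vs F='10': no prefix
  B='111' vs E='110': no prefix
No violation found over all pairs.

YES -- this is a valid prefix code. No codeword is a prefix of any other codeword.


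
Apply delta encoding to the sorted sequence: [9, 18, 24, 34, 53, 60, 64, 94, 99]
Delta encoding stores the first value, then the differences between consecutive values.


First value: 9
Deltas:
  18 - 9 = 9
  24 - 18 = 6
  34 - 24 = 10
  53 - 34 = 19
  60 - 53 = 7
  64 - 60 = 4
  94 - 64 = 30
  99 - 94 = 5


Delta encoded: [9, 9, 6, 10, 19, 7, 4, 30, 5]


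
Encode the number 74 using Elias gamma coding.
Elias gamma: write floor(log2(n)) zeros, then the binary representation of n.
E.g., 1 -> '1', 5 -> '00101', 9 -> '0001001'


num_bits = floor(log2(74)) + 1 = 7
leading_zeros = num_bits - 1 = 6
binary(74) = 1001010

Elias gamma(74) = '000000' + '1001010' = 0000001001010 (13 bits)


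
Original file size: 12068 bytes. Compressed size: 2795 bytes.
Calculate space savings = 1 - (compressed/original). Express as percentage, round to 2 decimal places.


ratio = compressed/original = 2795/12068 = 0.231604
savings = 1 - ratio = 1 - 0.231604 = 0.768396
as a percentage: 0.768396 * 100 = 76.84%

Space savings = 1 - 2795/12068 = 76.84%


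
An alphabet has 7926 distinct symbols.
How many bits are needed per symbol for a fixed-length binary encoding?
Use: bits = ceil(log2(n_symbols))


log2(7926) = 12.9524
Bracket: 2^12 = 4096 < 7926 <= 2^13 = 8192
So ceil(log2(7926)) = 13

bits = ceil(log2(7926)) = ceil(12.9524) = 13 bits


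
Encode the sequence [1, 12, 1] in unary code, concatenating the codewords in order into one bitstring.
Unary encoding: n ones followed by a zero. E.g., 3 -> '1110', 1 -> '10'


Encode each number as n ones followed by a terminating 0:
  1 -> 10 (2 bits)
  12 -> 1111111111110 (13 bits)
  1 -> 10 (2 bits)
Total length = 2 + 13 + 2 = 17 bits.

Unary([1, 12, 1]) = 10111111111111010 (17 bits)


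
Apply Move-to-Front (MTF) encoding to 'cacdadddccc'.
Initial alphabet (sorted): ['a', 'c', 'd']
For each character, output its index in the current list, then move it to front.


MTF encoding:
'c': index 1 in ['a', 'c', 'd'] -> ['c', 'a', 'd']
'a': index 1 in ['c', 'a', 'd'] -> ['a', 'c', 'd']
'c': index 1 in ['a', 'c', 'd'] -> ['c', 'a', 'd']
'd': index 2 in ['c', 'a', 'd'] -> ['d', 'c', 'a']
'a': index 2 in ['d', 'c', 'a'] -> ['a', 'd', 'c']
'd': index 1 in ['a', 'd', 'c'] -> ['d', 'a', 'c']
'd': index 0 in ['d', 'a', 'c'] -> ['d', 'a', 'c']
'd': index 0 in ['d', 'a', 'c'] -> ['d', 'a', 'c']
'c': index 2 in ['d', 'a', 'c'] -> ['c', 'd', 'a']
'c': index 0 in ['c', 'd', 'a'] -> ['c', 'd', 'a']
'c': index 0 in ['c', 'd', 'a'] -> ['c', 'd', 'a']


Output: [1, 1, 1, 2, 2, 1, 0, 0, 2, 0, 0]


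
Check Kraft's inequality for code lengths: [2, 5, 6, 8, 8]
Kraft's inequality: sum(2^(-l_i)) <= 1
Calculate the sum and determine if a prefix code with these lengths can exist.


Sum = 2^(-2) + 2^(-5) + 2^(-6) + 2^(-8) + 2^(-8)
    = 0.25 + 0.03125 + 0.015625 + 0.00390625 + 0.00390625
    = 78/256 = 0.3046875
Since 0.3046875 <= 1, Kraft's inequality IS satisfied.
A prefix code with these lengths CAN exist.

Kraft sum = 0.3046875. Satisfied.


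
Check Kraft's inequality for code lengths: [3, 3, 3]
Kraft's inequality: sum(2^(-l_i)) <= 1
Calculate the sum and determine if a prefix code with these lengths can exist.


Sum = 2^(-3) + 2^(-3) + 2^(-3)
    = 0.125 + 0.125 + 0.125
    = 3/8 = 0.375
Since 0.375 <= 1, Kraft's inequality IS satisfied.
A prefix code with these lengths CAN exist.

Kraft sum = 0.375. Satisfied.


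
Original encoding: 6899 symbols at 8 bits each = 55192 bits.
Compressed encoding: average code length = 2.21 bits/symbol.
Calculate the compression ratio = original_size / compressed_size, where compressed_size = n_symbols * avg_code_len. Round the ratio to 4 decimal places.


original_size = n_symbols * orig_bits = 6899 * 8 = 55192 bits
compressed_size = n_symbols * avg_code_len = 6899 * 2.21 = 15246.79 bits
ratio = original_size / compressed_size = 55192 / 15246.79 = 3.6199

Compression ratio = 3.6199


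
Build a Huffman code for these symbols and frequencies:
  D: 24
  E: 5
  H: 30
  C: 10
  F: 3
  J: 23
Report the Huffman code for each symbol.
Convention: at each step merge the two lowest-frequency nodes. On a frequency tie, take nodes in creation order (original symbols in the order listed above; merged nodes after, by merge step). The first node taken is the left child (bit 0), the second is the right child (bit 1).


Huffman tree construction:
Step 1: Merge F(3) + E(5) = 8
Step 2: Merge (F+E)(8) + C(10) = 18
Step 3: Merge ((F+E)+C)(18) + J(23) = 41
Step 4: Merge D(24) + H(30) = 54
Step 5: Merge (((F+E)+C)+J)(41) + (D+H)(54) = 95
Read each symbol's code off the tree from the root (left child = 0, right child = 1).

Codes:
  D: 10 (length 2)
  E: 0001 (length 4)
  H: 11 (length 2)
  C: 001 (length 3)
  F: 0000 (length 4)
  J: 01 (length 2)
Average code length: 216/95 = 2.2737 bits/symbol


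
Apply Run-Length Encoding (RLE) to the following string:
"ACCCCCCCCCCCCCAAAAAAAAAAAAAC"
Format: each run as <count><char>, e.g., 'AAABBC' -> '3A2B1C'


Scanning runs left to right:
  i=0: run of 'A' x 1 -> '1A'
  i=1: run of 'C' x 13 -> '13C'
  i=14: run of 'A' x 13 -> '13A'
  i=27: run of 'C' x 1 -> '1C'

RLE = 1A13C13A1C


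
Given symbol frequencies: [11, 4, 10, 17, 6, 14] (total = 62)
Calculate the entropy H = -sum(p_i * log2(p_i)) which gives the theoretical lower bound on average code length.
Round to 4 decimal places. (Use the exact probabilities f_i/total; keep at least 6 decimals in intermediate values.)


Per-symbol terms -p_i * log2(p_i) with p_i = f_i/62:
  p = 11/62 = 0.177419: log2(p) = -2.494765, -p*log2(p) = 0.442620
  p = 4/62 = 0.064516: log2(p) = -3.954196, -p*log2(p) = 0.255109
  p = 10/62 = 0.161290: log2(p) = -2.632268, -p*log2(p) = 0.424559
  p = 17/62 = 0.274194: log2(p) = -1.866733, -p*log2(p) = 0.511846
  p = 6/62 = 0.096774: log2(p) = -3.369234, -p*log2(p) = 0.326055
  p = 14/62 = 0.225806: log2(p) = -2.146841, -p*log2(p) = 0.484771
H = 0.442620 + 0.255109 + 0.424559 + 0.511846 + 0.326055 + 0.484771 = 2.444960

H = 2.445 bits/symbol


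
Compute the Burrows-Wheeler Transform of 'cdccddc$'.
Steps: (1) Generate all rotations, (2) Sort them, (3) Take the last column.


Rotations (sorted):
  0: $cdccddc -> last char: c
  1: c$cdccdd -> last char: d
  2: ccddc$cd -> last char: d
  3: cdccddc$ -> last char: $
  4: cddc$cdc -> last char: c
  5: dc$cdccd -> last char: d
  6: dccddc$c -> last char: c
  7: ddc$cdcc -> last char: c


BWT = cdd$cdcc


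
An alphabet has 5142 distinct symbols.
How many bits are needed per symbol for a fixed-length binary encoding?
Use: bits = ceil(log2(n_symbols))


log2(5142) = 12.3281
Bracket: 2^12 = 4096 < 5142 <= 2^13 = 8192
So ceil(log2(5142)) = 13

bits = ceil(log2(5142)) = ceil(12.3281) = 13 bits


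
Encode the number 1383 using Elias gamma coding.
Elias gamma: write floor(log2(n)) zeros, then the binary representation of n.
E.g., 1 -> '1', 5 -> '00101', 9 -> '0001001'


num_bits = floor(log2(1383)) + 1 = 11
leading_zeros = num_bits - 1 = 10
binary(1383) = 10101100111

Elias gamma(1383) = '0000000000' + '10101100111' = 000000000010101100111 (21 bits)


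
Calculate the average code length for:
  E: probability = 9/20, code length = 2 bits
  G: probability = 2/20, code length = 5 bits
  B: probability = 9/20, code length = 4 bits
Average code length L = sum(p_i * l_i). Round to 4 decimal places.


Weighted contributions p_i * l_i:
  E: (9/20) * 2 = 18/20
  G: (2/20) * 5 = 10/20
  B: (9/20) * 4 = 36/20
Sum = (18 + 10 + 36)/20 = 64/20

L = 64/20 = 3.2000 bits/symbol


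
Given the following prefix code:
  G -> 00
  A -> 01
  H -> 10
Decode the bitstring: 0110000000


Decoding step by step:
Bits 01 -> A
Bits 10 -> H
Bits 00 -> G
Bits 00 -> G
Bits 00 -> G


Decoded message: AHGGG


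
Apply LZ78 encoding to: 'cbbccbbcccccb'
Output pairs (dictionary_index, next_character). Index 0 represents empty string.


LZ78 encoding steps:
Dictionary: {0: ''}
Step 1: w='' (idx 0), next='c' -> output (0, 'c'), add 'c' as idx 1
Step 2: w='' (idx 0), next='b' -> output (0, 'b'), add 'b' as idx 2
Step 3: w='b' (idx 2), next='c' -> output (2, 'c'), add 'bc' as idx 3
Step 4: w='c' (idx 1), next='b' -> output (1, 'b'), add 'cb' as idx 4
Step 5: w='bc' (idx 3), next='c' -> output (3, 'c'), add 'bcc' as idx 5
Step 6: w='c' (idx 1), next='c' -> output (1, 'c'), add 'cc' as idx 6
Step 7: w='cb' (idx 4), end of input -> output (4, '')


Encoded: [(0, 'c'), (0, 'b'), (2, 'c'), (1, 'b'), (3, 'c'), (1, 'c'), (4, '')]


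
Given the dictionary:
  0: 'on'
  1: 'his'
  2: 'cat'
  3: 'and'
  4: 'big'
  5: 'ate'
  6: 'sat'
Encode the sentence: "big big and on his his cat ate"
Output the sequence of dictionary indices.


Look up each word in the dictionary:
  'big' -> 4
  'big' -> 4
  'and' -> 3
  'on' -> 0
  'his' -> 1
  'his' -> 1
  'cat' -> 2
  'ate' -> 5

Encoded: [4, 4, 3, 0, 1, 1, 2, 5]


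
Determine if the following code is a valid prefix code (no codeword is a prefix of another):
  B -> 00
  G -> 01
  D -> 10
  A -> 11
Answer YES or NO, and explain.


Checking each pair (does one codeword prefix another?):
  B='00' vs G='01': no prefix
  B='00' vs D='10': no prefix
  B='00' vs A='11': no prefix
  G='01' vs B='00': no prefix
  G='01' vs D='10': no prefix
  G='01' vs A='11': no prefix
  D='10' vs B='00': no prefix
  D='10' vs G='01': no prefix
  D='10' vs A='11': no prefix
  A='11' vs B='00': no prefix
  A='11' vs G='01': no prefix
  A='11' vs D='10': no prefix
No violation found over all pairs.

YES -- this is a valid prefix code. No codeword is a prefix of any other codeword.


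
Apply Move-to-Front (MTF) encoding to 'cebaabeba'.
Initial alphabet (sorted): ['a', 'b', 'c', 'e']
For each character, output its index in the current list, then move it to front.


MTF encoding:
'c': index 2 in ['a', 'b', 'c', 'e'] -> ['c', 'a', 'b', 'e']
'e': index 3 in ['c', 'a', 'b', 'e'] -> ['e', 'c', 'a', 'b']
'b': index 3 in ['e', 'c', 'a', 'b'] -> ['b', 'e', 'c', 'a']
'a': index 3 in ['b', 'e', 'c', 'a'] -> ['a', 'b', 'e', 'c']
'a': index 0 in ['a', 'b', 'e', 'c'] -> ['a', 'b', 'e', 'c']
'b': index 1 in ['a', 'b', 'e', 'c'] -> ['b', 'a', 'e', 'c']
'e': index 2 in ['b', 'a', 'e', 'c'] -> ['e', 'b', 'a', 'c']
'b': index 1 in ['e', 'b', 'a', 'c'] -> ['b', 'e', 'a', 'c']
'a': index 2 in ['b', 'e', 'a', 'c'] -> ['a', 'b', 'e', 'c']


Output: [2, 3, 3, 3, 0, 1, 2, 1, 2]


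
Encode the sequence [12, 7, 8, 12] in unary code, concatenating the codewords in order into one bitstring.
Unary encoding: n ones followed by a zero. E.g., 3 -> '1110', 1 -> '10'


Encode each number as n ones followed by a terminating 0:
  12 -> 1111111111110 (13 bits)
  7 -> 11111110 (8 bits)
  8 -> 111111110 (9 bits)
  12 -> 1111111111110 (13 bits)
Total length = 13 + 8 + 9 + 13 = 43 bits.

Unary([12, 7, 8, 12]) = 1111111111110111111101111111101111111111110 (43 bits)


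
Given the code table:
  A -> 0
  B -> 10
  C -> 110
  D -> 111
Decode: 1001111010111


Decoding:
10 -> B
0 -> A
111 -> D
10 -> B
10 -> B
111 -> D


Result: BADBBD


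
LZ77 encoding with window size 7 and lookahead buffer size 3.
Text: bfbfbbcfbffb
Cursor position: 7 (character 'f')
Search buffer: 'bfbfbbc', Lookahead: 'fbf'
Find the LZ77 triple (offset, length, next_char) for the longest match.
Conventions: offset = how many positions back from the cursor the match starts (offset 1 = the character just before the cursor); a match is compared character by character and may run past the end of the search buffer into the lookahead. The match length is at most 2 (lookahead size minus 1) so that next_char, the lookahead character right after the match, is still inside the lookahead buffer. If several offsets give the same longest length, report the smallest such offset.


Try each offset into the search buffer:
  offset=1 (pos 6, char 'c'): match length 0
  offset=2 (pos 5, char 'b'): match length 0
  offset=3 (pos 4, char 'b'): match length 0
  offset=4 (pos 3, char 'f'): match length 2
  offset=5 (pos 2, char 'b'): match length 0
  offset=6 (pos 1, char 'f'): match length 2
  offset=7 (pos 0, char 'b'): match length 0
Longest match has length 2, found at offsets 4, 6; take the smallest, offset 4.
next_char = character at position 7 + 2 = 9 -> 'f'

Best match: offset=4, length=2 (matching 'fb' starting at position 3)
LZ77 triple: (4, 2, 'f')


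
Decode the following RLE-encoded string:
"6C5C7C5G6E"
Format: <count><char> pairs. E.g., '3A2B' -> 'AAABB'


Expanding each <count><char> pair:
  6C -> 'CCCCCC'
  5C -> 'CCCCC'
  7C -> 'CCCCCCC'
  5G -> 'GGGGG'
  6E -> 'EEEEEE'

Decoded = CCCCCCCCCCCCCCCCCCGGGGGEEEEEE


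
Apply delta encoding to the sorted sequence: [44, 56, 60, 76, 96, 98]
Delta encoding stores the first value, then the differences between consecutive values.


First value: 44
Deltas:
  56 - 44 = 12
  60 - 56 = 4
  76 - 60 = 16
  96 - 76 = 20
  98 - 96 = 2


Delta encoded: [44, 12, 4, 16, 20, 2]


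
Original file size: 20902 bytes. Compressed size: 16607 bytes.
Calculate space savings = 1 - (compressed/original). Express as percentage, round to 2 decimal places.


ratio = compressed/original = 16607/20902 = 0.794517
savings = 1 - ratio = 1 - 0.794517 = 0.205483
as a percentage: 0.205483 * 100 = 20.55%

Space savings = 1 - 16607/20902 = 20.55%
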